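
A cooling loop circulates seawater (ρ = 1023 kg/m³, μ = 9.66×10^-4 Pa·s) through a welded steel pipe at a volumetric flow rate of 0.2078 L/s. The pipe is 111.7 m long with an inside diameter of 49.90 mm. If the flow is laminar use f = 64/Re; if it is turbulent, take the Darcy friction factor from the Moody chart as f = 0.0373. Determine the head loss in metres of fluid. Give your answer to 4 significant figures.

h_f ≈ 0.04805 m

Q = 0.2078 L/s = 0.2078/1000 = 0.0002078 m³/s.
Cross-sectional area A = πD²/4 = π(0.0499)²/4 = 0.001956 m²; mean velocity V = Q/A = 0.0002078/0.001956 = 0.1063 m/s.
Reynolds number Re = ρVD/μ = 1023 · 0.1063 · 0.0499 / 0.000966 = 5615.
Re > 4000 → turbulent; use the Moody-chart value f = 0.0373.
Darcy-Weisbach: ΔP = f(L/D)(ρV²/2) = 0.0373·(111.7/0.0499)·(1023·0.1063²/2) = 0.0373·2238·5.775 = 482.2 Pa.
Head loss h_f = ΔP/(ρg) = 482.2/(1023·9.81) = 0.04805 m.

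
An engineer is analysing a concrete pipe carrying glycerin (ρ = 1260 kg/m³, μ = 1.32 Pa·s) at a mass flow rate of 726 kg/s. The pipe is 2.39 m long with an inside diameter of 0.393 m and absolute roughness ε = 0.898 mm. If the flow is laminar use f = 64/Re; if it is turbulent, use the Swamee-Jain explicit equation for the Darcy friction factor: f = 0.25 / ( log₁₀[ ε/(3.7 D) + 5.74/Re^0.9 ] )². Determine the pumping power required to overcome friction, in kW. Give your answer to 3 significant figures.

A = πD²/4 = π(0.393)²/4 = 0.1213 m²; mean velocity V = ṁ/(ρA) = 726/(1260 · 0.1213) = 4.75 m/s.
Reynolds number Re = ρVD/μ = 1260 · 4.75 · 0.393 / 1.32 = 1782.
Re < 2300 → laminar flow, so f = 64/Re = 64/1782 = 0.03592 (the turbulent correlation is not needed).
Darcy-Weisbach: ΔP = f(L/D)(ρV²/2) = 0.03592·(2.39/0.393)·(1260·4.75²/2) = 0.03592·6.081·1.421e+04 = 3105 Pa.
Q = ṁ/ρ = 726/1260 = 0.5762 m³/s.
Pumping power P = QΔP = 0.5762·3105 = 1789 W = 1.79 kW.

P ≈ 1.79 kW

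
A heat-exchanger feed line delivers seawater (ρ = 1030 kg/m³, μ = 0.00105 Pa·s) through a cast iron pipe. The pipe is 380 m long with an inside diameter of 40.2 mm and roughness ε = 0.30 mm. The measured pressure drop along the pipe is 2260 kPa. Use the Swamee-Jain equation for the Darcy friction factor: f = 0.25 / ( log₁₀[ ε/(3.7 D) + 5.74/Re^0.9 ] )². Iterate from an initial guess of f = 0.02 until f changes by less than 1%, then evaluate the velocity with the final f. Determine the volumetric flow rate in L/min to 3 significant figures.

Q ≈ 277 L/min

Rearranging Darcy-Weisbach: V = √(2·ΔP·D/(f·L·ρ)). With ε/D = 0.0003/0.0402 = 0.00746, iterate starting from f = 0.02:
  f = 0.02 → V = √(2·2.26e+06·0.0402/(0.02·380·1030)) = 4.818 m/s; Re = ρVD/μ = 1.9e+05; f → 0.03497
  f = 0.03497 → V = 3.644 m/s; Re = 1.437e+05; f → 0.03512
Converged (Δf/f < 1%). With the final f = 0.03512: V = √(2·2.26e+06·0.0402/(0.03512·380·1030)) = 3.636 m/s.
Q = V·A = 3.636·(π/4·0.0402²) = 0.004615 m³/s = 277 L/min.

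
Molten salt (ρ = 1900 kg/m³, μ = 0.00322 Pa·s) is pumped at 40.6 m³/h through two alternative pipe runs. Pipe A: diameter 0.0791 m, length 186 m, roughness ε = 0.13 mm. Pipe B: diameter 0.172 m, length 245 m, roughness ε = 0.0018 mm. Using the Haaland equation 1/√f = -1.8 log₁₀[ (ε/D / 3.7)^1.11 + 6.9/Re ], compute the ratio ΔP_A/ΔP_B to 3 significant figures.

ΔP_A/ΔP_B ≈ 42.4

Pipe A: V = Q/A = 0.01128/0.004914 = 2.295 m/s; Re = 1.071e+05; ε/D = 0.00164; Haaland → f = 0.02389; ΔP_A = f(L/D)(ρV²/2) = 2.811e+05 Pa.
Pipe B: V = Q/A = 0.01128/0.02324 = 0.4854 m/s; Re = 4.926e+04; ε/D = 1.05e-05; Haaland → f = 0.02081; ΔP_B = f(L/D)(ρV²/2) = 6633 Pa.
ΔP_A/ΔP_B = 2.811e+05/6633 = 42.4.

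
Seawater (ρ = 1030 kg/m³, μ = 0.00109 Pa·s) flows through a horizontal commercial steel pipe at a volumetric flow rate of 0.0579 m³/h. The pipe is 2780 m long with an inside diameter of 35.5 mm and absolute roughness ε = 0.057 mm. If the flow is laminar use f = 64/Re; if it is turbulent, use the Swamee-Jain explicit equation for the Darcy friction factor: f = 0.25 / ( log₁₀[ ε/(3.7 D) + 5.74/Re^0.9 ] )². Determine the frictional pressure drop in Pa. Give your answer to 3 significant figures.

ΔP ≈ 1250 Pa

Q = 0.0579 m³/h = 0.0579/3600 = 1.608e-05 m³/s.
Cross-sectional area A = πD²/4 = π(0.0355)²/4 = 0.0009898 m²; mean velocity V = Q/A = 1.608e-05/0.0009898 = 0.01625 m/s.
Reynolds number Re = ρVD/μ = 1030 · 0.01625 · 0.0355 / 0.00109 = 545.1.
Re < 2300 → laminar flow, so f = 64/Re = 64/545.1 = 0.1174 (the turbulent correlation is not needed).
Darcy-Weisbach: ΔP = f(L/D)(ρV²/2) = 0.1174·(2780/0.0355)·(1030·0.01625²/2) = 0.1174·7.831e+04·0.136 = 1250 Pa.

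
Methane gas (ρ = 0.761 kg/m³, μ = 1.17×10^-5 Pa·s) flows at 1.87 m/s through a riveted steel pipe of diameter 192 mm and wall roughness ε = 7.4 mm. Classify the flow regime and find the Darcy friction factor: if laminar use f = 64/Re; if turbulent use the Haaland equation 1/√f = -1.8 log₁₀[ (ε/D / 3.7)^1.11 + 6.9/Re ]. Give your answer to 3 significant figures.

Re = ρVD/μ = 0.761·1.87·0.192/1.17e-05 = 2.335e+04.
Re > 4000 → turbulent. ε/D = 0.0074/0.192 = 0.0385; Haaland: 1/√f = -1.8 log₁₀[0.0063 + 0.000295] = 3.925, so f = 0.06492.

f ≈ 0.0649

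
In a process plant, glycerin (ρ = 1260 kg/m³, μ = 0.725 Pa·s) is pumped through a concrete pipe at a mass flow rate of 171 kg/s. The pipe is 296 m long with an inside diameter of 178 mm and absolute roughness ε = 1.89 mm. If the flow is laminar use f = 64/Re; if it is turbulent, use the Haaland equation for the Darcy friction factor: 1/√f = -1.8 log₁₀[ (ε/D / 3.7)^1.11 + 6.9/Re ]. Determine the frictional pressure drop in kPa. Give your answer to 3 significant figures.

ΔP ≈ 1180 kPa

A = πD²/4 = π(0.178)²/4 = 0.02488 m²; mean velocity V = ṁ/(ρA) = 171/(1260 · 0.02488) = 5.454 m/s.
Reynolds number Re = ρVD/μ = 1260 · 5.454 · 0.178 / 0.725 = 1687.
Re < 2300 → laminar flow, so f = 64/Re = 64/1687 = 0.03793 (the turbulent correlation is not needed).
Darcy-Weisbach: ΔP = f(L/D)(ρV²/2) = 0.03793·(296/0.178)·(1260·5.454²/2) = 0.03793·1663·1.874e+04 = 1.182e+06 Pa.
ΔP = 1.182e+06 Pa = 1180 kPa.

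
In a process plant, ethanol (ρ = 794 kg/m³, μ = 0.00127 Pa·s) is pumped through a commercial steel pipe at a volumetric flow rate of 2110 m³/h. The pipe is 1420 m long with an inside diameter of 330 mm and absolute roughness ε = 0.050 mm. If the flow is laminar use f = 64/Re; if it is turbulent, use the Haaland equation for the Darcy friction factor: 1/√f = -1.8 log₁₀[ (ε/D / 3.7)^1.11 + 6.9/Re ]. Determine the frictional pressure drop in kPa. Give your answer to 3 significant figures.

Q = 2110 m³/h = 2110/3600 = 0.5861 m³/s.
Cross-sectional area A = πD²/4 = π(0.33)²/4 = 0.08553 m²; mean velocity V = Q/A = 0.5861/0.08553 = 6.853 m/s.
Reynolds number Re = ρVD/μ = 794 · 6.853 · 0.33 / 0.00127 = 1.414e+06.
Re > 4000 → turbulent. Relative roughness ε/D = 5e-05/0.33 = 0.000152. Haaland: 1/√f = -1.8 log₁₀[(0.000152/3.7)^1.11 + 6.9/1.414e+06] = -1.8 log₁₀[1.35e-05 + 4.88e-06] = 8.525, so f = 0.01376.
Darcy-Weisbach: ΔP = f(L/D)(ρV²/2) = 0.01376·(1420/0.33)·(794·6.853²/2) = 0.01376·4303·1.864e+04 = 1.104e+06 Pa.
ΔP = 1.104e+06 Pa = 1100 kPa.

ΔP ≈ 1100 kPa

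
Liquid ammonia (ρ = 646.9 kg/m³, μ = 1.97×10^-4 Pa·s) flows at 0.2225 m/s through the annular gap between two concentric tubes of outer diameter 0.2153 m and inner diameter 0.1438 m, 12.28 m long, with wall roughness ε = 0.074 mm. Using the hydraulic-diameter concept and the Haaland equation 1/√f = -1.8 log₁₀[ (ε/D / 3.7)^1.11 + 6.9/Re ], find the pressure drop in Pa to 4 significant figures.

Hydraulic diameter D_h = 4A/P = D_o - D_i = 0.2153 - 0.1438 = 0.0715 m.
Re = ρVD_h/μ = 646.9·0.2225·0.0715/0.000197 = 5.224e+04.
ε/D_h = 7.4e-05/0.0715 = 0.00103; Haaland gives 1/√f = -1.8 log₁₀[0.000114+0.000132] = 6.497, so f = 0.02369.
ΔP = f(L/D_h)(ρV²/2) = 0.02369·12.28/0.0715·16.01 = 65.15 Pa.

ΔP ≈ 65.15 Pa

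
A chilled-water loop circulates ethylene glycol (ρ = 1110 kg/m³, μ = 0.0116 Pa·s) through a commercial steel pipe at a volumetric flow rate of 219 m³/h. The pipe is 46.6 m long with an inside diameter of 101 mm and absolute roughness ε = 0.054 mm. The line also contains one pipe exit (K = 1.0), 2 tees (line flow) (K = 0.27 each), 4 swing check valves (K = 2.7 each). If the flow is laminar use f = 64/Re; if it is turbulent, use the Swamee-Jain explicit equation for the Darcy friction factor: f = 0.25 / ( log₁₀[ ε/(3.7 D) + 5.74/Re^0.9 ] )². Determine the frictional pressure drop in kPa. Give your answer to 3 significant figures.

Q = 219 m³/h = 219/3600 = 0.06083 m³/s.
Cross-sectional area A = πD²/4 = π(0.101)²/4 = 0.008012 m²; mean velocity V = Q/A = 0.06083/0.008012 = 7.593 m/s.
Reynolds number Re = ρVD/μ = 1110 · 7.593 · 0.101 / 0.0116 = 7.338e+04.
Re > 4000 → turbulent. Relative roughness ε/D = 5.4e-05/0.101 = 0.000535. Swamee-Jain: f = 0.25/(log₁₀[0.000535/3.7 + 5.74/7.338e+04^0.9])² = 0.25/(log₁₀[0.000145 + 0.00024])² = 0.25/(-3.415)² = 0.02143.
Total minor-loss coefficient ΣK = 1·1 + 2·0.27 + 4·2.7 = 12.3.
ΔP = [f·L/D + ΣK]·(ρV²/2) = [0.02143·46.6/0.101 + 12.3]·(1110·7.593²/2) = [9.889 + 12.3]·3.2e+04 = 7.113e+05 Pa.
ΔP = 7.113e+05 Pa = 711 kPa.

ΔP ≈ 711 kPa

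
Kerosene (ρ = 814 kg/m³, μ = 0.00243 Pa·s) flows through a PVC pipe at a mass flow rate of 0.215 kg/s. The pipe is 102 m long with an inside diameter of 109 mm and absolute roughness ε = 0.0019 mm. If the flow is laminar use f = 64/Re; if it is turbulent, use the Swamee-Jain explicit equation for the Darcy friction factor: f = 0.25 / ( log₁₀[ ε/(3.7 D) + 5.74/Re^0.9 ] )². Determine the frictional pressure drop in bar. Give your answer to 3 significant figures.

ΔP ≈ 1.89×10^-4 bar

A = πD²/4 = π(0.109)²/4 = 0.009331 m²; mean velocity V = ṁ/(ρA) = 0.215/(814 · 0.009331) = 0.02831 m/s.
Reynolds number Re = ρVD/μ = 814 · 0.02831 · 0.109 / 0.00243 = 1034.
Re < 2300 → laminar flow, so f = 64/Re = 64/1034 = 0.06192 (the turbulent correlation is not needed).
Darcy-Weisbach: ΔP = f(L/D)(ρV²/2) = 0.06192·(102/0.109)·(814·0.02831²/2) = 0.06192·935.8·0.3261 = 18.9 Pa.
ΔP = 18.9 Pa = 1.89×10^-4 bar.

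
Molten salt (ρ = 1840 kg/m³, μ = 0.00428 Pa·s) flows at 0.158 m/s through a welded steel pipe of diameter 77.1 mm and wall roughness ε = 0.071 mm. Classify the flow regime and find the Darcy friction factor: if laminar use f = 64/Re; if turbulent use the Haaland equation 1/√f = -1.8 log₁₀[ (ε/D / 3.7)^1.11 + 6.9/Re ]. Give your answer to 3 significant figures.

f ≈ 0.0380

Re = ρVD/μ = 1840·0.158·0.0771/0.00428 = 5237.
Re > 4000 → turbulent. ε/D = 7.1e-05/0.0771 = 0.000921; Haaland: 1/√f = -1.8 log₁₀[9.99e-05 + 0.00132] = 5.127, so f = 0.03804.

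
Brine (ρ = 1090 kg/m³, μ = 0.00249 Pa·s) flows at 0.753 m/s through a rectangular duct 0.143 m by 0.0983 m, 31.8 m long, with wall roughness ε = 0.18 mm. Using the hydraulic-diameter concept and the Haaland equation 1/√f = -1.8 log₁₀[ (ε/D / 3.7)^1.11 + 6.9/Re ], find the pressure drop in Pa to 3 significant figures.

ΔP ≈ 2190 Pa

Hydraulic diameter D_h = 4A/P = 4·(0.143·0.0983)/(2·(0.143+0.0983)) = 0.05623/0.4826 = 0.1165 m.
Re = ρVD_h/μ = 1090·0.753·0.1165/0.00249 = 3.84e+04.
ε/D_h = 0.00018/0.1165 = 0.00154; Haaland gives 1/√f = -1.8 log₁₀[0.000177+0.00018] = 6.205, so f = 0.02597.
ΔP = f(L/D_h)(ρV²/2) = 0.02597·31.8/0.1165·309 = 2191 Pa.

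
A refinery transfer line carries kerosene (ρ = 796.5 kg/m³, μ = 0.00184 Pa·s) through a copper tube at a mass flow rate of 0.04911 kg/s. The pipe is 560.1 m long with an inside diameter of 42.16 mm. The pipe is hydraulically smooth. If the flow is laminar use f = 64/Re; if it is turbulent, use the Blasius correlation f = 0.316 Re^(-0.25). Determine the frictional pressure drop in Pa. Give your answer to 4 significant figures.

A = πD²/4 = π(0.04216)²/4 = 0.001396 m²; mean velocity V = ṁ/(ρA) = 0.04911/(796.5 · 0.001396) = 0.04417 m/s.
Reynolds number Re = ρVD/μ = 796.5 · 0.04417 · 0.04216 / 0.00184 = 806.
Re < 2300 → laminar flow, so f = 64/Re = 64/806 = 0.0794 (the turbulent correlation is not needed).
Darcy-Weisbach: ΔP = f(L/D)(ρV²/2) = 0.0794·(560.1/0.04216)·(796.5·0.04417²/2) = 0.0794·1.329e+04·0.7769 = 819.5 Pa.

ΔP ≈ 819.5 Pa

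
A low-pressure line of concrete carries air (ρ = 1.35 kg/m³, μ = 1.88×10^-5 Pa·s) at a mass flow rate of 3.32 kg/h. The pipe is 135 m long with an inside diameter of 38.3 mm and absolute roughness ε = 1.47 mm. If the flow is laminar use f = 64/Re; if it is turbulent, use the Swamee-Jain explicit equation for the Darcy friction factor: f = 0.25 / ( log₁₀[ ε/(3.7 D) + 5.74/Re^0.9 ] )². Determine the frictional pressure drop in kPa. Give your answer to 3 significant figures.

ΔP ≈ 0.0328 kPa

ṁ = 3.32 kg/h = 3.32/3600 = 0.0009222 kg/s.
A = πD²/4 = π(0.0383)²/4 = 0.001152 m²; mean velocity V = ṁ/(ρA) = 0.0009222/(1.35 · 0.001152) = 0.5929 m/s.
Reynolds number Re = ρVD/μ = 1.35 · 0.5929 · 0.0383 / 1.88e-05 = 1631.
Re < 2300 → laminar flow, so f = 64/Re = 64/1631 = 0.03925 (the turbulent correlation is not needed).
Darcy-Weisbach: ΔP = f(L/D)(ρV²/2) = 0.03925·(135/0.0383)·(1.35·0.5929²/2) = 0.03925·3525·0.2373 = 32.83 Pa.
ΔP = 32.83 Pa = 0.0328 kPa.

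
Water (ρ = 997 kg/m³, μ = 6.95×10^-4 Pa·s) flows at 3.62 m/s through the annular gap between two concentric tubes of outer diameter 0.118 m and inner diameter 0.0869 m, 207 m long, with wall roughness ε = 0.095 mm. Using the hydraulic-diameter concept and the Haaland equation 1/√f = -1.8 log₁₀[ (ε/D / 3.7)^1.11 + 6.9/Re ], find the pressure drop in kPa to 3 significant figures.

Hydraulic diameter D_h = 4A/P = D_o - D_i = 0.118 - 0.0869 = 0.0311 m.
Re = ρVD_h/μ = 997·3.62·0.0311/0.000695 = 1.615e+05.
ε/D_h = 9.5e-05/0.0311 = 0.00305; Haaland gives 1/√f = -1.8 log₁₀[0.000378+4.27e-05] = 6.077, so f = 0.02708.
ΔP = f(L/D_h)(ρV²/2) = 0.02708·207/0.0311·6533 = 1.178e+06 Pa.
ΔP = 1180 kPa.

ΔP ≈ 1180 kPa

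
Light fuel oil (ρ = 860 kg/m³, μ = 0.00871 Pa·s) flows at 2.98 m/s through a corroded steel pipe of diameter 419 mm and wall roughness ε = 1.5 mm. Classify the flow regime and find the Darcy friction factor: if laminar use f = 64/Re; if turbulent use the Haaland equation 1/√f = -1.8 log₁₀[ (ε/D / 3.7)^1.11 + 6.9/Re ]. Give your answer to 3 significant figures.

f ≈ 0.0284

Re = ρVD/μ = 860·2.98·0.419/0.00871 = 1.233e+05.
Re > 4000 → turbulent. ε/D = 0.0015/0.419 = 0.00358; Haaland: 1/√f = -1.8 log₁₀[0.000451 + 5.6e-05] = 5.931, so f = 0.02843.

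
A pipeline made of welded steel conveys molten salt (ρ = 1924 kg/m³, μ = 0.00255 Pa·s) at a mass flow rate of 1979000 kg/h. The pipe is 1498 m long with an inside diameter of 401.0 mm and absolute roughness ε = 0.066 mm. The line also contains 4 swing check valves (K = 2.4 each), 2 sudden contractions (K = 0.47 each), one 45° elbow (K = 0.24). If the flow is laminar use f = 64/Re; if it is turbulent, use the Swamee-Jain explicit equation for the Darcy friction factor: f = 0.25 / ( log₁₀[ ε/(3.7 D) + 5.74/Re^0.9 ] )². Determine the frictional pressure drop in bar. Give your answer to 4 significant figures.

ΔP ≈ 3.246 bar

ṁ = 1979000 kg/h = 1979000/3600 = 549.7 kg/s.
A = πD²/4 = π(0.401)²/4 = 0.1263 m²; mean velocity V = ṁ/(ρA) = 549.7/(1924 · 0.1263) = 2.262 m/s.
Reynolds number Re = ρVD/μ = 1924 · 2.262 · 0.401 / 0.00255 = 6.845e+05.
Re > 4000 → turbulent. Relative roughness ε/D = 6.6e-05/0.401 = 0.000165. Swamee-Jain: f = 0.25/(log₁₀[0.000165/3.7 + 5.74/6.845e+05^0.9])² = 0.25/(log₁₀[4.45e-05 + 3.21e-05])² = 0.25/(-4.116)² = 0.01476.
Total minor-loss coefficient ΣK = 4·2.4 + 2·0.47 + 1·0.24 = 10.8.
ΔP = [f·L/D + ΣK]·(ρV²/2) = [0.01476·1498/0.401 + 10.8]·(1924·2.262²/2) = [55.14 + 10.8]·4924 = 3.246e+05 Pa.
ΔP = 3.246e+05 Pa = 3.246 bar.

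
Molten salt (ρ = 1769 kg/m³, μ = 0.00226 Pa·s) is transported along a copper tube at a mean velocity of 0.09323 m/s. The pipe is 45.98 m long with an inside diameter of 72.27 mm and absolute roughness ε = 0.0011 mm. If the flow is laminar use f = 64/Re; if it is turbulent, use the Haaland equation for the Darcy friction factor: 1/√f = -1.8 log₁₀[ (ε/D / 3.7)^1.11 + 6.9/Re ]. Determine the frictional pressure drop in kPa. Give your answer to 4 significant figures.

ΔP ≈ 0.1816 kPa

Reynolds number Re = ρVD/μ = 1769 · 0.09323 · 0.07227 / 0.00226 = 5274.
Re > 4000 → turbulent. Relative roughness ε/D = 1.1e-06/0.07227 = 1.52e-05. Haaland: 1/√f = -1.8 log₁₀[(1.52e-05/3.7)^1.11 + 6.9/5274] = -1.8 log₁₀[1.05e-06 + 0.00131] = 5.189, so f = 0.03714.
Darcy-Weisbach: ΔP = f(L/D)(ρV²/2) = 0.03714·(45.98/0.07227)·(1769·0.09323²/2) = 0.03714·636.2·7.688 = 181.6 Pa.
ΔP = 181.6 Pa = 0.1816 kPa.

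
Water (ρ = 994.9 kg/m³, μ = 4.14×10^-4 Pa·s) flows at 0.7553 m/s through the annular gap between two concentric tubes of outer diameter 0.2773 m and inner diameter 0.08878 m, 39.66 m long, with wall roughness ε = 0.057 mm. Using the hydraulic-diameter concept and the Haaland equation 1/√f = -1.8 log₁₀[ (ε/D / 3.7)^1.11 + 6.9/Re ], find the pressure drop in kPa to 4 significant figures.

ΔP ≈ 0.9928 kPa

Hydraulic diameter D_h = 4A/P = D_o - D_i = 0.2773 - 0.08878 = 0.1885 m.
Re = ρVD_h/μ = 994.9·0.7553·0.1885/0.000414 = 3.422e+05.
ε/D_h = 5.7e-05/0.1885 = 0.000302; Haaland gives 1/√f = -1.8 log₁₀[2.9e-05+2.02e-05] = 7.755, so f = 0.01663.
ΔP = f(L/D_h)(ρV²/2) = 0.01663·39.66/0.1885·283.8 = 992.8 Pa.
ΔP = 0.9928 kPa.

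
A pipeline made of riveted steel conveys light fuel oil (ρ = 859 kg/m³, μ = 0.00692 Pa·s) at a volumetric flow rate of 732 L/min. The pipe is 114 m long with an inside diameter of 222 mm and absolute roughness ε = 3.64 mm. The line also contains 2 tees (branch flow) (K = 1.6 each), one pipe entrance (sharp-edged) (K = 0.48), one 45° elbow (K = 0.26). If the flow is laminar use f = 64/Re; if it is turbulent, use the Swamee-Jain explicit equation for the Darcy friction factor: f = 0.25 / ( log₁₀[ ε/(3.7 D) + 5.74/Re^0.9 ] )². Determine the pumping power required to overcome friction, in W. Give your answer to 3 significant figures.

Q = 732 L/min = 732/60000 = 0.0122 m³/s.
Cross-sectional area A = πD²/4 = π(0.222)²/4 = 0.03871 m²; mean velocity V = Q/A = 0.0122/0.03871 = 0.3152 m/s.
Reynolds number Re = ρVD/μ = 859 · 0.3152 · 0.222 / 0.00692 = 8686.
Re > 4000 → turbulent. Relative roughness ε/D = 0.00364/0.222 = 0.0164. Swamee-Jain: f = 0.25/(log₁₀[0.0164/3.7 + 5.74/8686^0.9])² = 0.25/(log₁₀[0.00443 + 0.00164])² = 0.25/(-2.217)² = 0.05087.
Total minor-loss coefficient ΣK = 2·1.6 + 1·0.48 + 1·0.26 = 3.94.
ΔP = [f·L/D + ΣK]·(ρV²/2) = [0.05087·114/0.222 + 3.94]·(859·0.3152²/2) = [26.12 + 3.94]·42.67 = 1283 Pa.
Pumping power P = QΔP = 0.0122·1283 = 15.65 W = 15.6 W.

P ≈ 15.6 W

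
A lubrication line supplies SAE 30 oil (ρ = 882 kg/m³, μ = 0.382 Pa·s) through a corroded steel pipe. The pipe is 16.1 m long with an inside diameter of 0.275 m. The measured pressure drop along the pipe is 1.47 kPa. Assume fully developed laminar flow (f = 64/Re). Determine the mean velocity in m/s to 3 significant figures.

V ≈ 0.565 m/s

For laminar flow, f = 64/Re with Re = ρVD/μ, so Darcy-Weisbach reduces to ΔP = 32μLV/D². Solving for V: V = ΔP·D²/(32μL) = 1470·(0.275)²/(32·0.382·16.1) = 0.5649 m/s.
Check: Re = ρVD/μ = 882·0.5649·0.275/0.382 = 358.7 < 2300, so the laminar assumption holds.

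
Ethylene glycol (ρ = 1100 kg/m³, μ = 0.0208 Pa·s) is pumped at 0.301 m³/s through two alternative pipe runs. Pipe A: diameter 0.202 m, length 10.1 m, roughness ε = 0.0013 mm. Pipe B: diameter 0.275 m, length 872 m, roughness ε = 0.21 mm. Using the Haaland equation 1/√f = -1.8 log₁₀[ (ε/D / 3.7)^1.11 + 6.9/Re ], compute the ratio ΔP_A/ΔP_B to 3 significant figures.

ΔP_A/ΔP_B ≈ 0.0442

Pipe A: V = Q/A = 0.301/0.03205 = 9.392 m/s; Re = 1.003e+05; ε/D = 6.44e-06; Haaland → f = 0.01783; ΔP_A = f(L/D)(ρV²/2) = 4.326e+04 Pa.
Pipe B: V = Q/A = 0.301/0.0594 = 5.068 m/s; Re = 7.37e+04; ε/D = 0.000764; Haaland → f = 0.02186; ΔP_B = f(L/D)(ρV²/2) = 9.791e+05 Pa.
ΔP_A/ΔP_B = 4.326e+04/9.791e+05 = 0.0442.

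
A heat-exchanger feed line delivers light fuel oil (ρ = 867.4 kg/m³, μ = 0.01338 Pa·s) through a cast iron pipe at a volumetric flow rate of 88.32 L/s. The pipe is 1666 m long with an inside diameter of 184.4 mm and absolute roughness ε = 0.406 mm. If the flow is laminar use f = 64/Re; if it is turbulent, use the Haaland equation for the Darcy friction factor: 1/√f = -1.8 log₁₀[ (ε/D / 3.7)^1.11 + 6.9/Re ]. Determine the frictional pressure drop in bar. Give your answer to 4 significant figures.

ΔP ≈ 11.72 bar

Q = 88.32 L/s = 88.32/1000 = 0.08832 m³/s.
Cross-sectional area A = πD²/4 = π(0.1844)²/4 = 0.02671 m²; mean velocity V = Q/A = 0.08832/0.02671 = 3.307 m/s.
Reynolds number Re = ρVD/μ = 867.4 · 3.307 · 0.1844 / 0.0134 = 3.953e+04.
Re > 4000 → turbulent. Relative roughness ε/D = 0.000406/0.1844 = 0.0022. Haaland: 1/√f = -1.8 log₁₀[(0.0022/3.7)^1.11 + 6.9/3.953e+04] = -1.8 log₁₀[0.000263 + 0.000175] = 6.046, so f = 0.02735.
Darcy-Weisbach: ΔP = f(L/D)(ρV²/2) = 0.02735·(1666/0.1844)·(867.4·3.307²/2) = 0.02735·9035·4743 = 1.172e+06 Pa.
ΔP = 1.172e+06 Pa = 11.72 bar.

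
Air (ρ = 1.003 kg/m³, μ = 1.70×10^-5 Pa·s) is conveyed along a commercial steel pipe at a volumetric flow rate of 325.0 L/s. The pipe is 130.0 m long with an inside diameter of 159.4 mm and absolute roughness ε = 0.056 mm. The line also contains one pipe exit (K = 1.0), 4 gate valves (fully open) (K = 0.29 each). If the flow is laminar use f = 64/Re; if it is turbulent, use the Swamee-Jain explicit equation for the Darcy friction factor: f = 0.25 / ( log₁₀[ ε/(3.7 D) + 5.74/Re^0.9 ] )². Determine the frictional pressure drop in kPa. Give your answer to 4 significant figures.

ΔP ≈ 2.312 kPa

Q = 325.0 L/s = 325.0/1000 = 0.325 m³/s.
Cross-sectional area A = πD²/4 = π(0.1594)²/4 = 0.01996 m²; mean velocity V = Q/A = 0.325/0.01996 = 16.29 m/s.
Reynolds number Re = ρVD/μ = 1.003 · 16.29 · 0.1594 / 1.7e-05 = 1.532e+05.
Re > 4000 → turbulent. Relative roughness ε/D = 5.6e-05/0.1594 = 0.000351. Swamee-Jain: f = 0.25/(log₁₀[0.000351/3.7 + 5.74/1.532e+05^0.9])² = 0.25/(log₁₀[9.5e-05 + 0.000124])² = 0.25/(-3.66)² = 0.01866.
Total minor-loss coefficient ΣK = 1·1 + 4·0.29 = 2.16.
ΔP = [f·L/D + ΣK]·(ρV²/2) = [0.01866·130/0.1594 + 2.16]·(1.003·16.29²/2) = [15.22 + 2.16]·133 = 2312 Pa.
ΔP = 2312 Pa = 2.312 kPa.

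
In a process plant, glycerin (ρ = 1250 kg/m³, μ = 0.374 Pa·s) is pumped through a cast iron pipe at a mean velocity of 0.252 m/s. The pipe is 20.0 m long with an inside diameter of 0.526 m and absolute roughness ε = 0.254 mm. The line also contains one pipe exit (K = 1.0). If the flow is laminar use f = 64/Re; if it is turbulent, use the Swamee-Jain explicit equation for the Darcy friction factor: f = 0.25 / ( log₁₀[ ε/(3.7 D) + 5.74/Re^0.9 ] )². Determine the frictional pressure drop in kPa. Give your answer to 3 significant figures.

Reynolds number Re = ρVD/μ = 1250 · 0.252 · 0.526 / 0.374 = 443.
Re < 2300 → laminar flow, so f = 64/Re = 64/443 = 0.1445 (the turbulent correlation is not needed).
Total minor-loss coefficient ΣK = 1·1 = 1.
ΔP = [f·L/D + ΣK]·(ρV²/2) = [0.1445·20/0.526 + 1]·(1250·0.252²/2) = [5.493 + 1]·39.69 = 257.7 Pa.
ΔP = 257.7 Pa = 0.258 kPa.

ΔP ≈ 0.258 kPa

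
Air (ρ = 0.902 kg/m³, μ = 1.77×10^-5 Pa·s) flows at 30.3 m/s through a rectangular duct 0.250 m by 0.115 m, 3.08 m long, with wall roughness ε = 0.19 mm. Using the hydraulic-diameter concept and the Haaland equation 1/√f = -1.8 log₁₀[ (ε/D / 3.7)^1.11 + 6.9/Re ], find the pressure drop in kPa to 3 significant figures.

Hydraulic diameter D_h = 4A/P = 4·(0.25·0.115)/(2·(0.25+0.115)) = 0.115/0.73 = 0.1575 m.
Re = ρVD_h/μ = 0.902·30.3·0.1575/1.77e-05 = 2.432e+05.
ε/D_h = 0.00019/0.1575 = 0.00121; Haaland gives 1/√f = -1.8 log₁₀[0.000135+2.84e-05] = 6.817, so f = 0.02152.
ΔP = f(L/D_h)(ρV²/2) = 0.02152·3.08/0.1575·414.1 = 174.2 Pa.
ΔP = 0.174 kPa.

ΔP ≈ 0.174 kPa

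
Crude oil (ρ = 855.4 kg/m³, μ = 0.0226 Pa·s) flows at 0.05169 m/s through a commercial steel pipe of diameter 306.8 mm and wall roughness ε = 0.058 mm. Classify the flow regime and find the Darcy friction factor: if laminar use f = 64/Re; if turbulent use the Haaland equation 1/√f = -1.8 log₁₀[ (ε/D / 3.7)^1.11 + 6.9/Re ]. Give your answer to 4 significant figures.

f ≈ 0.1066

Re = ρVD/μ = 855.4·0.05169·0.3068/0.0226 = 600.2.
Re < 2300 → laminar, so f = 64/Re = 0.1066 (roughness is irrelevant in laminar flow).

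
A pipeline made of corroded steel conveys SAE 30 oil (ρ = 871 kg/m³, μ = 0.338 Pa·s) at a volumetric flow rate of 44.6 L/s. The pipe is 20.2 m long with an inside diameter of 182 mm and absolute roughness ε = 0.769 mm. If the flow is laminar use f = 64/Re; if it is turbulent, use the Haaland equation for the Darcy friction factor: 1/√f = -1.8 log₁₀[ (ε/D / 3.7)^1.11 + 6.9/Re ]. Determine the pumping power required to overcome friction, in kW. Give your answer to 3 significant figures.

Q = 44.6 L/s = 44.6/1000 = 0.0446 m³/s.
Cross-sectional area A = πD²/4 = π(0.182)²/4 = 0.02602 m²; mean velocity V = Q/A = 0.0446/0.02602 = 1.714 m/s.
Reynolds number Re = ρVD/μ = 871 · 1.714 · 0.182 / 0.338 = 804.
Re < 2300 → laminar flow, so f = 64/Re = 64/804 = 0.0796 (the turbulent correlation is not needed).
Darcy-Weisbach: ΔP = f(L/D)(ρV²/2) = 0.0796·(20.2/0.182)·(871·1.714²/2) = 0.0796·111·1280 = 1.131e+04 Pa.
Pumping power P = QΔP = 0.0446·1.131e+04 = 504.3 W = 0.504 kW.

P ≈ 0.504 kW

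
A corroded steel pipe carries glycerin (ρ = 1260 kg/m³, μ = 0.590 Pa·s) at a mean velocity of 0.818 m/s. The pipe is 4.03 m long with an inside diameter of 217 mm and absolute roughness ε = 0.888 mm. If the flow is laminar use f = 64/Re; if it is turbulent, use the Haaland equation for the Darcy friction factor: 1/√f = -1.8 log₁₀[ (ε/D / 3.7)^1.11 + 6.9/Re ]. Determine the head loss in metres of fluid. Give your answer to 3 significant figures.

Reynolds number Re = ρVD/μ = 1260 · 0.818 · 0.217 / 0.59 = 379.1.
Re < 2300 → laminar flow, so f = 64/Re = 64/379.1 = 0.1688 (the turbulent correlation is not needed).
Darcy-Weisbach: ΔP = f(L/D)(ρV²/2) = 0.1688·(4.03/0.217)·(1260·0.818²/2) = 0.1688·18.57·421.5 = 1322 Pa.
Head loss h_f = ΔP/(ρg) = 1322/(1260·9.81) = 0.107 m.

h_f ≈ 0.107 m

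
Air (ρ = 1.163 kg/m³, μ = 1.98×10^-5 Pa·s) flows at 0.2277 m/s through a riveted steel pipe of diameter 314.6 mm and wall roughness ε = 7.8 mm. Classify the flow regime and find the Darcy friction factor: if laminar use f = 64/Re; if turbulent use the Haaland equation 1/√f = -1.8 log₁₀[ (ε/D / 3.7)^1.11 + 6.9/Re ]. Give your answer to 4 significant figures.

f ≈ 0.06046

Re = ρVD/μ = 1.163·0.2277·0.3146/1.98e-05 = 4208.
Re > 4000 → turbulent. ε/D = 0.0078/0.3146 = 0.0248; Haaland: 1/√f = -1.8 log₁₀[0.00386 + 0.00164] = 4.067, so f = 0.06046.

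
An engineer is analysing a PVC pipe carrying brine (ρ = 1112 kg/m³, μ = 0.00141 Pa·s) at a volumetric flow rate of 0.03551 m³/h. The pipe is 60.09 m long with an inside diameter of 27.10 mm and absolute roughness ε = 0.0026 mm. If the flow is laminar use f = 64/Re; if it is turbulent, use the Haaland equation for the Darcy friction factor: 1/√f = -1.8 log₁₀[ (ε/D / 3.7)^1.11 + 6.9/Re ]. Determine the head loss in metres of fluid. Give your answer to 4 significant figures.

h_f ≈ 0.005787 m

Q = 0.03551 m³/h = 0.03551/3600 = 9.864e-06 m³/s.
Cross-sectional area A = πD²/4 = π(0.0271)²/4 = 0.0005768 m²; mean velocity V = Q/A = 9.864e-06/0.0005768 = 0.0171 m/s.
Reynolds number Re = ρVD/μ = 1112 · 0.0171 · 0.0271 / 0.00141 = 365.5.
Re < 2300 → laminar flow, so f = 64/Re = 64/365.5 = 0.1751 (the turbulent correlation is not needed).
Darcy-Weisbach: ΔP = f(L/D)(ρV²/2) = 0.1751·(60.09/0.0271)·(1112·0.0171²/2) = 0.1751·2217·0.1626 = 63.13 Pa.
Head loss h_f = ΔP/(ρg) = 63.13/(1112·9.81) = 0.005787 m.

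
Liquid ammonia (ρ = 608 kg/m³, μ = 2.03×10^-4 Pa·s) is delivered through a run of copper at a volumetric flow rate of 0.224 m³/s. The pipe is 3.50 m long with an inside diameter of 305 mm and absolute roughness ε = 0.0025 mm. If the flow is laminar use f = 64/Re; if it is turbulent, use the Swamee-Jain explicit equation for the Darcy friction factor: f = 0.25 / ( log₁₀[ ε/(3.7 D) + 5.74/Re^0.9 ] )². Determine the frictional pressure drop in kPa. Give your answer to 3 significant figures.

Cross-sectional area A = πD²/4 = π(0.305)²/4 = 0.07306 m²; mean velocity V = Q/A = 0.224/0.07306 = 3.066 m/s.
Reynolds number Re = ρVD/μ = 608 · 3.066 · 0.305 / 0.000203 = 2.801e+06.
Re > 4000 → turbulent. Relative roughness ε/D = 2.5e-06/0.305 = 8.2e-06. Swamee-Jain: f = 0.25/(log₁₀[8.2e-06/3.7 + 5.74/2.801e+06^0.9])² = 0.25/(log₁₀[2.22e-06 + 9.04e-06])² = 0.25/(-4.948)² = 0.01021.
Darcy-Weisbach: ΔP = f(L/D)(ρV²/2) = 0.01021·(3.5/0.305)·(608·3.066²/2) = 0.01021·11.48·2858 = 334.8 Pa.
ΔP = 334.8 Pa = 0.335 kPa.

ΔP ≈ 0.335 kPa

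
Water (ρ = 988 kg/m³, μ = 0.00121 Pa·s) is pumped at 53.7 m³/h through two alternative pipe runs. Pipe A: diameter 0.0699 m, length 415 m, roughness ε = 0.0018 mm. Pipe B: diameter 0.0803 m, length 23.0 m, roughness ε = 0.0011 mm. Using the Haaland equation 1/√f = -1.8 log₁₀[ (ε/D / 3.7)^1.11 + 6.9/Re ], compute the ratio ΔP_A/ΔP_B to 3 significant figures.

ΔP_A/ΔP_B ≈ 35.4

Pipe A: V = Q/A = 0.01492/0.003837 = 3.887 m/s; Re = 2.219e+05; ε/D = 2.58e-05; Haaland → f = 0.01537; ΔP_A = f(L/D)(ρV²/2) = 6.81e+05 Pa.
Pipe B: V = Q/A = 0.01492/0.005064 = 2.945 m/s; Re = 1.931e+05; ε/D = 1.37e-05; Haaland → f = 0.01569; ΔP_B = f(L/D)(ρV²/2) = 1.926e+04 Pa.
ΔP_A/ΔP_B = 6.81e+05/1.926e+04 = 35.4.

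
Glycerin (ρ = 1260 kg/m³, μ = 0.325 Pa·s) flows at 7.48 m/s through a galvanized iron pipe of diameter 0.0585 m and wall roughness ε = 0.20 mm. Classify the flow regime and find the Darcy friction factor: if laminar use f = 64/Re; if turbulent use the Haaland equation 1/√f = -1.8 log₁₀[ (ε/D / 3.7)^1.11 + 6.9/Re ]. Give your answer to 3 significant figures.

Re = ρVD/μ = 1260·7.48·0.0585/0.325 = 1696.
Re < 2300 → laminar, so f = 64/Re = 0.03773 (roughness is irrelevant in laminar flow).

f ≈ 0.0377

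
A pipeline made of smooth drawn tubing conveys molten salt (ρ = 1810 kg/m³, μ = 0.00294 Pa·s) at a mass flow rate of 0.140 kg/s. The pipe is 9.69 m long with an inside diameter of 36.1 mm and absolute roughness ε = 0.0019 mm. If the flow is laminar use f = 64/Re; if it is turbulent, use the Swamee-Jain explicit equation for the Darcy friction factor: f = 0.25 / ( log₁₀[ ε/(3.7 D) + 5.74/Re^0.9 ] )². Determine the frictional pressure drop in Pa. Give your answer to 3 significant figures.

ΔP ≈ 52.9 Pa

A = πD²/4 = π(0.0361)²/4 = 0.001024 m²; mean velocity V = ṁ/(ρA) = 0.14/(1810 · 0.001024) = 0.07557 m/s.
Reynolds number Re = ρVD/μ = 1810 · 0.07557 · 0.0361 / 0.00294 = 1680.
Re < 2300 → laminar flow, so f = 64/Re = 64/1680 = 0.03811 (the turbulent correlation is not needed).
Darcy-Weisbach: ΔP = f(L/D)(ρV²/2) = 0.03811·(9.69/0.0361)·(1810·0.07557²/2) = 0.03811·268.4·5.168 = 52.86 Pa.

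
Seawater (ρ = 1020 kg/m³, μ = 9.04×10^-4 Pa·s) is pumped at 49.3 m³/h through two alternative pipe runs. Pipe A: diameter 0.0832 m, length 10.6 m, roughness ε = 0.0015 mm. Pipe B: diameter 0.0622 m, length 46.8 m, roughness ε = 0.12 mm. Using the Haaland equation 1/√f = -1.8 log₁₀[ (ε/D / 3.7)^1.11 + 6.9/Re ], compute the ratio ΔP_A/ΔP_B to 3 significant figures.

ΔP_A/ΔP_B ≈ 0.0337

Pipe A: V = Q/A = 0.01369/0.005437 = 2.519 m/s; Re = 2.365e+05; ε/D = 1.8e-05; Haaland → f = 0.01513; ΔP_A = f(L/D)(ρV²/2) = 6238 Pa.
Pipe B: V = Q/A = 0.01369/0.003039 = 4.507 m/s; Re = 3.163e+05; ε/D = 0.00193; Haaland → f = 0.02376; ΔP_B = f(L/D)(ρV²/2) = 1.852e+05 Pa.
ΔP_A/ΔP_B = 6238/1.852e+05 = 0.0337.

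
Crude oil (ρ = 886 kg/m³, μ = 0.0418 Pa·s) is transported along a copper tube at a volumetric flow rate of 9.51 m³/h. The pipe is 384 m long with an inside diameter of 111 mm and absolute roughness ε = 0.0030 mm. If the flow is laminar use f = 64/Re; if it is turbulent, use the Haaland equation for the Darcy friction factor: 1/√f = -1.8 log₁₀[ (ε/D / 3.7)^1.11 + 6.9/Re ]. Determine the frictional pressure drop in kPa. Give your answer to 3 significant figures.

Q = 9.51 m³/h = 9.51/3600 = 0.002642 m³/s.
Cross-sectional area A = πD²/4 = π(0.111)²/4 = 0.009677 m²; mean velocity V = Q/A = 0.002642/0.009677 = 0.273 m/s.
Reynolds number Re = ρVD/μ = 886 · 0.273 · 0.111 / 0.0418 = 642.3.
Re < 2300 → laminar flow, so f = 64/Re = 64/642.3 = 0.09965 (the turbulent correlation is not needed).
Darcy-Weisbach: ΔP = f(L/D)(ρV²/2) = 0.09965·(384/0.111)·(886·0.273²/2) = 0.09965·3459·33.01 = 1.138e+04 Pa.
ΔP = 1.138e+04 Pa = 11.4 kPa.

ΔP ≈ 11.4 kPa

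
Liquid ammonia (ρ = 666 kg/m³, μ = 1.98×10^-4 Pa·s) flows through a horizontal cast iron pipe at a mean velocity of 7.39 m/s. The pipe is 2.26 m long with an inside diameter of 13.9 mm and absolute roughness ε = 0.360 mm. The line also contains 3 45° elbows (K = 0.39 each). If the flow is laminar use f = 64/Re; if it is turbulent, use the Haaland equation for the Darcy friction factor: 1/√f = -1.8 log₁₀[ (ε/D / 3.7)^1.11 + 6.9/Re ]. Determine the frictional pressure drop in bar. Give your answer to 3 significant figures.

Reynolds number Re = ρVD/μ = 666 · 7.39 · 0.0139 / 0.000198 = 3.455e+05.
Re > 4000 → turbulent. Relative roughness ε/D = 0.00036/0.0139 = 0.0259. Haaland: 1/√f = -1.8 log₁₀[(0.0259/3.7)^1.11 + 6.9/3.455e+05] = -1.8 log₁₀[0.00406 + 2e-05] = 4.302, so f = 0.05404.
Total minor-loss coefficient ΣK = 3·0.39 = 1.17.
ΔP = [f·L/D + ΣK]·(ρV²/2) = [0.05404·2.26/0.0139 + 1.17]·(666·7.39²/2) = [8.787 + 1.17]·1.819e+04 = 1.811e+05 Pa.
ΔP = 1.811e+05 Pa = 1.81 bar.

ΔP ≈ 1.81 bar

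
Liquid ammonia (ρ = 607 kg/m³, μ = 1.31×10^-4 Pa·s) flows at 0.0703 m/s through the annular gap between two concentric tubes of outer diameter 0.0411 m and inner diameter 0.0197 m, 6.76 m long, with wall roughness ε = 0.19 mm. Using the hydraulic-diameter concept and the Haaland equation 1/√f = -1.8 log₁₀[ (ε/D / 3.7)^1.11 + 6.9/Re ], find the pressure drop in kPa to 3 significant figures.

ΔP ≈ 0.0208 kPa

Hydraulic diameter D_h = 4A/P = D_o - D_i = 0.0411 - 0.0197 = 0.0214 m.
Re = ρVD_h/μ = 607·0.0703·0.0214/0.000131 = 6971.
ε/D_h = 0.00019/0.0214 = 0.00888; Haaland gives 1/√f = -1.8 log₁₀[0.00124+0.00099] = 4.775, so f = 0.04387.
ΔP = f(L/D_h)(ρV²/2) = 0.04387·6.76/0.0214·1.5 = 20.78 Pa.
ΔP = 0.0208 kPa.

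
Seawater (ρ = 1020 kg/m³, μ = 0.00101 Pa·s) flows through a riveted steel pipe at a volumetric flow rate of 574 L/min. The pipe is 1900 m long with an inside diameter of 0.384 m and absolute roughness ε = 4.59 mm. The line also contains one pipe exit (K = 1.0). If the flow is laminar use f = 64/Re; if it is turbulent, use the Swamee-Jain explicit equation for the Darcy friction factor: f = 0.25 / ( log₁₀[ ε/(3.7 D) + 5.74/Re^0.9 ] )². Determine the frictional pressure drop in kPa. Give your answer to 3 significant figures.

ΔP ≈ 0.734 kPa

Q = 574 L/min = 574/60000 = 0.009567 m³/s.
Cross-sectional area A = πD²/4 = π(0.384)²/4 = 0.1158 m²; mean velocity V = Q/A = 0.009567/0.1158 = 0.08261 m/s.
Reynolds number Re = ρVD/μ = 1020 · 0.08261 · 0.384 / 0.00101 = 3.203e+04.
Re > 4000 → turbulent. Relative roughness ε/D = 0.00459/0.384 = 0.012. Swamee-Jain: f = 0.25/(log₁₀[0.012/3.7 + 5.74/3.203e+04^0.9])² = 0.25/(log₁₀[0.00323 + 0.000506])² = 0.25/(-2.428)² = 0.04242.
Total minor-loss coefficient ΣK = 1·1 = 1.
ΔP = [f·L/D + ΣK]·(ρV²/2) = [0.04242·1900/0.384 + 1]·(1020·0.08261²/2) = [209.9 + 1]·3.48 = 734 Pa.
ΔP = 734 Pa = 0.734 kPa.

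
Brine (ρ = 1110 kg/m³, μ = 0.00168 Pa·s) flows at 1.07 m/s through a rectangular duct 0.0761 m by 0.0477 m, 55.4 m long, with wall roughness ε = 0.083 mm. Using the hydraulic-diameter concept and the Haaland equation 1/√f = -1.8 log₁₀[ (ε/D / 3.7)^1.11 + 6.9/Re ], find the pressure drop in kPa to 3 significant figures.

ΔP ≈ 15.3 kPa

Hydraulic diameter D_h = 4A/P = 4·(0.0761·0.0477)/(2·(0.0761+0.0477)) = 0.01452/0.2476 = 0.05864 m.
Re = ρVD_h/μ = 1110·1.07·0.05864/0.00168 = 4.146e+04.
ε/D_h = 8.3e-05/0.05864 = 0.00142; Haaland gives 1/√f = -1.8 log₁₀[0.000161+0.000166] = 6.273, so f = 0.02541.
ΔP = f(L/D_h)(ρV²/2) = 0.02541·55.4/0.05864·635.4 = 1.526e+04 Pa.
ΔP = 15.3 kPa.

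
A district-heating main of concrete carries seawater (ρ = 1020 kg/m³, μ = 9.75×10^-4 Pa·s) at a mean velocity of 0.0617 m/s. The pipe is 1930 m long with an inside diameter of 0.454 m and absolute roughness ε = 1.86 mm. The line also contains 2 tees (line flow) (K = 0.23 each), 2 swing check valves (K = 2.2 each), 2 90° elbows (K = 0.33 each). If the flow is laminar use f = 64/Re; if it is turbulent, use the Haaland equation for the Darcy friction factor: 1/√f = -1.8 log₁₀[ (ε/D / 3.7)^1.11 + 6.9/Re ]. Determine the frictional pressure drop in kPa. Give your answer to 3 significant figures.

Reynolds number Re = ρVD/μ = 1020 · 0.0617 · 0.454 / 0.000975 = 2.93e+04.
Re > 4000 → turbulent. Relative roughness ε/D = 0.00186/0.454 = 0.0041. Haaland: 1/√f = -1.8 log₁₀[(0.0041/3.7)^1.11 + 6.9/2.93e+04] = -1.8 log₁₀[0.000524 + 0.000235] = 5.615, so f = 0.03171.
Total minor-loss coefficient ΣK = 2·0.23 + 2·2.2 + 2·0.33 = 5.52.
ΔP = [f·L/D + ΣK]·(ρV²/2) = [0.03171·1930/0.454 + 5.52]·(1020·0.0617²/2) = [134.8 + 5.52]·1.942 = 272.5 Pa.
ΔP = 272.5 Pa = 0.272 kPa.

ΔP ≈ 0.272 kPa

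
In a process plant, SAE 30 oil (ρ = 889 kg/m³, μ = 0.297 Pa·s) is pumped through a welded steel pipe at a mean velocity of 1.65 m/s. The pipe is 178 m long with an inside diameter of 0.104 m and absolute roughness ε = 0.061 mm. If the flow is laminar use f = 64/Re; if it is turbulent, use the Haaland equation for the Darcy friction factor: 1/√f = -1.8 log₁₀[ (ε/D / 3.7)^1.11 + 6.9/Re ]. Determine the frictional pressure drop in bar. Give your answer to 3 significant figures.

Reynolds number Re = ρVD/μ = 889 · 1.65 · 0.104 / 0.297 = 513.6.
Re < 2300 → laminar flow, so f = 64/Re = 64/513.6 = 0.1246 (the turbulent correlation is not needed).
Darcy-Weisbach: ΔP = f(L/D)(ρV²/2) = 0.1246·(178/0.104)·(889·1.65²/2) = 0.1246·1712·1210 = 2.581e+05 Pa.
ΔP = 2.581e+05 Pa = 2.58 bar.

ΔP ≈ 2.58 bar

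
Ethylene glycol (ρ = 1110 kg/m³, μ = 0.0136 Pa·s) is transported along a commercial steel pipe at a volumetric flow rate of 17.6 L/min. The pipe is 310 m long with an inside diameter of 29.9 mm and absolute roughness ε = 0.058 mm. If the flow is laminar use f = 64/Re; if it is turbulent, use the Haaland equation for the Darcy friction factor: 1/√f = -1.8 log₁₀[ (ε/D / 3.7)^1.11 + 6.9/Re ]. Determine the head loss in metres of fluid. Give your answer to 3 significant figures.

Q = 17.6 L/min = 17.6/60000 = 0.0002933 m³/s.
Cross-sectional area A = πD²/4 = π(0.0299)²/4 = 0.0007022 m²; mean velocity V = Q/A = 0.0002933/0.0007022 = 0.4178 m/s.
Reynolds number Re = ρVD/μ = 1110 · 0.4178 · 0.0299 / 0.0136 = 1019.
Re < 2300 → laminar flow, so f = 64/Re = 64/1019 = 0.06278 (the turbulent correlation is not needed).
Darcy-Weisbach: ΔP = f(L/D)(ρV²/2) = 0.06278·(310/0.0299)·(1110·0.4178²/2) = 0.06278·1.037e+04·96.86 = 6.304e+04 Pa.
Head loss h_f = ΔP/(ρg) = 6.304e+04/(1110·9.81) = 5.79 m.

h_f ≈ 5.79 m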